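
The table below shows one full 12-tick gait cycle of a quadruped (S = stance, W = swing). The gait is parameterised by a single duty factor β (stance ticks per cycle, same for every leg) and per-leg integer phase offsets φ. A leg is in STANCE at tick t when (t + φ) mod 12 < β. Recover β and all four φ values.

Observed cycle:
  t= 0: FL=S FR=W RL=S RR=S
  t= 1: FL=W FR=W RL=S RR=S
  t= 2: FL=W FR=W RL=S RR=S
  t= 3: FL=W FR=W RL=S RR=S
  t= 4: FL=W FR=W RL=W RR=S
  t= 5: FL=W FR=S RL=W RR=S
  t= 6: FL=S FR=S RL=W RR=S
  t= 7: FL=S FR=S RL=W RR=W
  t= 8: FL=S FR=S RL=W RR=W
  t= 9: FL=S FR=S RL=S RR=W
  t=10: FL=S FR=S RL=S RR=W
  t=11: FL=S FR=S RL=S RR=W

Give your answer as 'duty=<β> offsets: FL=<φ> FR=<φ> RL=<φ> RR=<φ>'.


duty=7 offsets: FL=6 FR=7 RL=3 RR=0

duty β = stance ticks per leg = 7
FL: stance ticks = 7; W→S at t=6 → φ=6
FR: stance ticks = 7; W→S at t=5 → φ=7
RL: stance ticks = 7; W→S at t=9 → φ=3
RR: stance ticks = 7; W→S at t=0 → φ=0


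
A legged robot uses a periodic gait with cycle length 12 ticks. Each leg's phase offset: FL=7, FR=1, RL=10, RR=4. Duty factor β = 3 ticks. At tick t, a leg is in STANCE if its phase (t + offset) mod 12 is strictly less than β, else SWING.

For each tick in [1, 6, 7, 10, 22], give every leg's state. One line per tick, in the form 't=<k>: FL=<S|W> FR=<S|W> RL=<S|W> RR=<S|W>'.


t=1: phase=(8,2,11,5) vs β=3 → FL=W FR=S RL=W RR=W
t=6: phase=(1,7,4,10) vs β=3 → FL=S FR=W RL=W RR=W
t=7: phase=(2,8,5,11) vs β=3 → FL=S FR=W RL=W RR=W
t=10: phase=(5,11,8,2) vs β=3 → FL=W FR=W RL=W RR=S
t=22: phase=(5,11,8,2) vs β=3 → FL=W FR=W RL=W RR=S

t=1: FL=W FR=S RL=W RR=W
t=6: FL=S FR=W RL=W RR=W
t=7: FL=S FR=W RL=W RR=W
t=10: FL=W FR=W RL=W RR=S
t=22: FL=W FR=W RL=W RR=S


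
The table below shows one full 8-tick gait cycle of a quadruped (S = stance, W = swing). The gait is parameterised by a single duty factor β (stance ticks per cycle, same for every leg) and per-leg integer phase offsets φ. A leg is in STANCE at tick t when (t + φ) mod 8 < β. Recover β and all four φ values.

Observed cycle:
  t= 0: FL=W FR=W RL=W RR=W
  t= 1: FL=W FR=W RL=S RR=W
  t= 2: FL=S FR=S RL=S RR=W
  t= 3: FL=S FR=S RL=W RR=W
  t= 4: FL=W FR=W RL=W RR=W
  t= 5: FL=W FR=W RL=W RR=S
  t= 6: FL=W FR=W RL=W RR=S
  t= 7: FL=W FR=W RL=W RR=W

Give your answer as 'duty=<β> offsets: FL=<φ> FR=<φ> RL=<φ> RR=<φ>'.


duty β = stance ticks per leg = 2
FL: stance ticks = 2; W→S at t=2 → φ=6
FR: stance ticks = 2; W→S at t=2 → φ=6
RL: stance ticks = 2; W→S at t=1 → φ=7
RR: stance ticks = 2; W→S at t=5 → φ=3

duty=2 offsets: FL=6 FR=6 RL=7 RR=3


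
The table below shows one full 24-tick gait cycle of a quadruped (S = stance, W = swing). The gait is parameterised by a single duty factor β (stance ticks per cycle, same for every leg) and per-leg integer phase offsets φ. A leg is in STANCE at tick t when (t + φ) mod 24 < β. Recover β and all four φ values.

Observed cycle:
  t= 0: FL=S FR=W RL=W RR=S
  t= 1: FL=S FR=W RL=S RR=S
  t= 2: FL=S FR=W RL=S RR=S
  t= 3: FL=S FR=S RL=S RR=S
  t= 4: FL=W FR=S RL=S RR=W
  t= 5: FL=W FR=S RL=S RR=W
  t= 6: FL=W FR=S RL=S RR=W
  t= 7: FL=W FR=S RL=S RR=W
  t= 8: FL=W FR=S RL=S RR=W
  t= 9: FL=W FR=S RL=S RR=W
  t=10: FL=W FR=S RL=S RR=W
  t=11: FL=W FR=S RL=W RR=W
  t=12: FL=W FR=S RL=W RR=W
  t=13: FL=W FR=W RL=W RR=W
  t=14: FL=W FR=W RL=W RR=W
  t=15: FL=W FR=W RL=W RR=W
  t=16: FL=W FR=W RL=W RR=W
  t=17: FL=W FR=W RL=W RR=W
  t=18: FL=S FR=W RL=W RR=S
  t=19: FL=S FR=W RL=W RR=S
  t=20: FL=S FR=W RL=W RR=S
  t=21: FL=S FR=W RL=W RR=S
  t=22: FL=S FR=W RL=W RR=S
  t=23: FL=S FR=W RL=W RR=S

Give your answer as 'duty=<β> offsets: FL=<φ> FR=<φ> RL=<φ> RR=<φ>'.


duty β = stance ticks per leg = 10
FL: stance ticks = 10; W→S at t=18 → φ=6
FR: stance ticks = 10; W→S at t=3 → φ=21
RL: stance ticks = 10; W→S at t=1 → φ=23
RR: stance ticks = 10; W→S at t=18 → φ=6

duty=10 offsets: FL=6 FR=21 RL=23 RR=6


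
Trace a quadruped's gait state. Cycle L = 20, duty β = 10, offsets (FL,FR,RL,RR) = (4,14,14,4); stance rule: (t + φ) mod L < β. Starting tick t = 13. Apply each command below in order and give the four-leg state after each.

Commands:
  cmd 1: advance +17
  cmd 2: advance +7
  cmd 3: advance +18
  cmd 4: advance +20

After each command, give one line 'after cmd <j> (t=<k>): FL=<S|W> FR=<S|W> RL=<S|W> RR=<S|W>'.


after cmd 1 (t=30): FL=W FR=S RL=S RR=W
after cmd 2 (t=37): FL=S FR=W RL=W RR=S
after cmd 3 (t=55): FL=W FR=S RL=S RR=W
after cmd 4 (t=75): FL=W FR=S RL=S RR=W

start t=13: FL=W FR=S RL=S RR=W
cmd 1: advance +17 → t=30, phase=(14,4,4,14) → FL=W FR=S RL=S RR=W
cmd 2: advance +7 → t=37, phase=(1,11,11,1) → FL=S FR=W RL=W RR=S
cmd 3: advance +18 → t=55, phase=(19,9,9,19) → FL=W FR=S RL=S RR=W
cmd 4: advance +20 → t=75, phase=(19,9,9,19) → FL=W FR=S RL=S RR=W


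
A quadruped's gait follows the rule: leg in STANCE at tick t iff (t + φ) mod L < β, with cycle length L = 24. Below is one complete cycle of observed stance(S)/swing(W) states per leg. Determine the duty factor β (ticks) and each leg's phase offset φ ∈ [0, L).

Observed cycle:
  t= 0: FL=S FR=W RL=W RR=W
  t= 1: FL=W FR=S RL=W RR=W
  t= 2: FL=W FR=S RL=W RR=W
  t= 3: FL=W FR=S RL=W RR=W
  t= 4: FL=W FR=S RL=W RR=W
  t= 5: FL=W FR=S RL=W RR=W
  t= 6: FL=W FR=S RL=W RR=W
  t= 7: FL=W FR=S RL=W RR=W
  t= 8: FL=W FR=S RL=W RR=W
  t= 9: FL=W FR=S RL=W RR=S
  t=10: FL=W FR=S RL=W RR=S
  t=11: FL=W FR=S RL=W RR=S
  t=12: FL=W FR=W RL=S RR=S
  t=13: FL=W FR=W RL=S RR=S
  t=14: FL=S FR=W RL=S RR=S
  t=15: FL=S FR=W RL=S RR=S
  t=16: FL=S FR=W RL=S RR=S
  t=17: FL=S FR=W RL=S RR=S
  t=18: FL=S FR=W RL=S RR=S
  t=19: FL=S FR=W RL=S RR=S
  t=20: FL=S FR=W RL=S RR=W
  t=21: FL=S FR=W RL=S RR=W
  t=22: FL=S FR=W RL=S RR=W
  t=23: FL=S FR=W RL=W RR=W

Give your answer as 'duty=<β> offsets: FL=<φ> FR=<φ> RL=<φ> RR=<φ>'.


duty β = stance ticks per leg = 11
FL: stance ticks = 11; W→S at t=14 → φ=10
FR: stance ticks = 11; W→S at t=1 → φ=23
RL: stance ticks = 11; W→S at t=12 → φ=12
RR: stance ticks = 11; W→S at t=9 → φ=15

duty=11 offsets: FL=10 FR=23 RL=12 RR=15


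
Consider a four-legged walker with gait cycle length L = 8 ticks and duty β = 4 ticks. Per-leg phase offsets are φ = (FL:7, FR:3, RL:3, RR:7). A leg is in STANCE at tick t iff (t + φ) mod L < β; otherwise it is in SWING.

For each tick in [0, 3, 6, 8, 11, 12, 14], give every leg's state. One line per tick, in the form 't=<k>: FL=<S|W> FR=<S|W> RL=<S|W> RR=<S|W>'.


t=0: FL=W FR=S RL=S RR=W
t=3: FL=S FR=W RL=W RR=S
t=6: FL=W FR=S RL=S RR=W
t=8: FL=W FR=S RL=S RR=W
t=11: FL=S FR=W RL=W RR=S
t=12: FL=S FR=W RL=W RR=S
t=14: FL=W FR=S RL=S RR=W

t=0: phase=(7,3,3,7) vs β=4 → FL=W FR=S RL=S RR=W
t=3: phase=(2,6,6,2) vs β=4 → FL=S FR=W RL=W RR=S
t=6: phase=(5,1,1,5) vs β=4 → FL=W FR=S RL=S RR=W
t=8: phase=(7,3,3,7) vs β=4 → FL=W FR=S RL=S RR=W
t=11: phase=(2,6,6,2) vs β=4 → FL=S FR=W RL=W RR=S
t=12: phase=(3,7,7,3) vs β=4 → FL=S FR=W RL=W RR=S
t=14: phase=(5,1,1,5) vs β=4 → FL=W FR=S RL=S RR=W


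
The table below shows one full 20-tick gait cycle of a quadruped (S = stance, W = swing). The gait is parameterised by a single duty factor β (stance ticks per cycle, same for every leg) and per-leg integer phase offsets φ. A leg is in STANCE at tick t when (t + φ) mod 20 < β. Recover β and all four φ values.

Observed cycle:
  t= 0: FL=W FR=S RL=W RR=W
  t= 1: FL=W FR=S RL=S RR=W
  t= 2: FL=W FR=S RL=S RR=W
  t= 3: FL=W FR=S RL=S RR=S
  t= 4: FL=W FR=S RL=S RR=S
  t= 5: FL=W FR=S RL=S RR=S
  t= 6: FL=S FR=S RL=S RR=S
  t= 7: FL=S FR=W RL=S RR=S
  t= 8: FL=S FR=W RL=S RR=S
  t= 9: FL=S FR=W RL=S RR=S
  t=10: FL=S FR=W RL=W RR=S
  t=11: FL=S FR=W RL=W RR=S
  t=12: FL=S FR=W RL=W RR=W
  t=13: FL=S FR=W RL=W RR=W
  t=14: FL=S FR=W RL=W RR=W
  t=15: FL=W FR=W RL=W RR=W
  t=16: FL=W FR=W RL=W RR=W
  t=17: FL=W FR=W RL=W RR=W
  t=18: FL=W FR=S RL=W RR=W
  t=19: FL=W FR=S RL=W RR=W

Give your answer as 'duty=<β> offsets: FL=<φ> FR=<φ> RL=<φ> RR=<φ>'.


duty=9 offsets: FL=14 FR=2 RL=19 RR=17

duty β = stance ticks per leg = 9
FL: stance ticks = 9; W→S at t=6 → φ=14
FR: stance ticks = 9; W→S at t=18 → φ=2
RL: stance ticks = 9; W→S at t=1 → φ=19
RR: stance ticks = 9; W→S at t=3 → φ=17


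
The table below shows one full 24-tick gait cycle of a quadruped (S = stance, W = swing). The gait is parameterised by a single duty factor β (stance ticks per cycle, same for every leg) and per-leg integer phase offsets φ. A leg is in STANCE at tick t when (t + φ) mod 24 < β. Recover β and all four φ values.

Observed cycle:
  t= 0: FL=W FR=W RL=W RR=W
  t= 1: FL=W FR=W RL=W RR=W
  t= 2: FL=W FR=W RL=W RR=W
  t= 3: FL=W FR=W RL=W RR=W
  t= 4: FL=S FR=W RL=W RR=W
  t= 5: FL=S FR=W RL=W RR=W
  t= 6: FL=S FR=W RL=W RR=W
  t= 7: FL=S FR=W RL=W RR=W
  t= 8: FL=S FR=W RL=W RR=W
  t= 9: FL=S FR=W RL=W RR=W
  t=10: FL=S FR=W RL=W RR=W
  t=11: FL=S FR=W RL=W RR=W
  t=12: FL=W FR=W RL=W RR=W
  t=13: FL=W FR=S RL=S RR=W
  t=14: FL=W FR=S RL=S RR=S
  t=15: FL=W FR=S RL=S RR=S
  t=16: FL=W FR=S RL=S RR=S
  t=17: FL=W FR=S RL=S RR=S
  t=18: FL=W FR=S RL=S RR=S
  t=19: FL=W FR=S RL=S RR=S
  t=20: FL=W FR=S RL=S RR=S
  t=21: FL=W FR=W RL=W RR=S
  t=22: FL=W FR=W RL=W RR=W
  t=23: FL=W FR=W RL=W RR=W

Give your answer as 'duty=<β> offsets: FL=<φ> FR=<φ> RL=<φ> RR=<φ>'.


duty β = stance ticks per leg = 8
FL: stance ticks = 8; W→S at t=4 → φ=20
FR: stance ticks = 8; W→S at t=13 → φ=11
RL: stance ticks = 8; W→S at t=13 → φ=11
RR: stance ticks = 8; W→S at t=14 → φ=10

duty=8 offsets: FL=20 FR=11 RL=11 RR=10


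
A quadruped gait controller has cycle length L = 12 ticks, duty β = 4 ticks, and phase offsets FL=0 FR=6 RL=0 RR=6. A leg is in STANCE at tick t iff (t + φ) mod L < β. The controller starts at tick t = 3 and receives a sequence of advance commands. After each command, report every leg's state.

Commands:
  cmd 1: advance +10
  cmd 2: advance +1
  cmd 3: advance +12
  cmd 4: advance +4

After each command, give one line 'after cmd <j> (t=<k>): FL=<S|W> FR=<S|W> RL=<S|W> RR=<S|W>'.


start t=3: FL=S FR=W RL=S RR=W
cmd 1: advance +10 → t=13, phase=(1,7,1,7) → FL=S FR=W RL=S RR=W
cmd 2: advance +1 → t=14, phase=(2,8,2,8) → FL=S FR=W RL=S RR=W
cmd 3: advance +12 → t=26, phase=(2,8,2,8) → FL=S FR=W RL=S RR=W
cmd 4: advance +4 → t=30, phase=(6,0,6,0) → FL=W FR=S RL=W RR=S

after cmd 1 (t=13): FL=S FR=W RL=S RR=W
after cmd 2 (t=14): FL=S FR=W RL=S RR=W
after cmd 3 (t=26): FL=S FR=W RL=S RR=W
after cmd 4 (t=30): FL=W FR=S RL=W RR=S


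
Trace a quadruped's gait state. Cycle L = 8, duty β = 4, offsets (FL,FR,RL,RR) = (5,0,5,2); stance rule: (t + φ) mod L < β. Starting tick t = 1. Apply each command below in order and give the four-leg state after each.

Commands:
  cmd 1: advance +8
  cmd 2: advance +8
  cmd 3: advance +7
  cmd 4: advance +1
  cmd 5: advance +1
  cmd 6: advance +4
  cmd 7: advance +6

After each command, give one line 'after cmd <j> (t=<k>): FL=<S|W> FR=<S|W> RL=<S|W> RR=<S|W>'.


after cmd 1 (t=9): FL=W FR=S RL=W RR=S
after cmd 2 (t=17): FL=W FR=S RL=W RR=S
after cmd 3 (t=24): FL=W FR=S RL=W RR=S
after cmd 4 (t=25): FL=W FR=S RL=W RR=S
after cmd 5 (t=26): FL=W FR=S RL=W RR=W
after cmd 6 (t=30): FL=S FR=W RL=S RR=S
after cmd 7 (t=36): FL=S FR=W RL=S RR=W

start t=1: FL=W FR=S RL=W RR=S
cmd 1: advance +8 → t=9, phase=(6,1,6,3) → FL=W FR=S RL=W RR=S
cmd 2: advance +8 → t=17, phase=(6,1,6,3) → FL=W FR=S RL=W RR=S
cmd 3: advance +7 → t=24, phase=(5,0,5,2) → FL=W FR=S RL=W RR=S
cmd 4: advance +1 → t=25, phase=(6,1,6,3) → FL=W FR=S RL=W RR=S
cmd 5: advance +1 → t=26, phase=(7,2,7,4) → FL=W FR=S RL=W RR=W
cmd 6: advance +4 → t=30, phase=(3,6,3,0) → FL=S FR=W RL=S RR=S
cmd 7: advance +6 → t=36, phase=(1,4,1,6) → FL=S FR=W RL=S RR=W


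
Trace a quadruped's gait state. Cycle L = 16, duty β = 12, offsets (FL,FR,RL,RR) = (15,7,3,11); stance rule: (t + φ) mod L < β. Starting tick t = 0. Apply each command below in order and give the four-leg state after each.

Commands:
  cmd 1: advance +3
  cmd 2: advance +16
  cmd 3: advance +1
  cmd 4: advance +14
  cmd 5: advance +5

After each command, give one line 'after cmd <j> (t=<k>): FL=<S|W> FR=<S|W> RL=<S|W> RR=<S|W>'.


start t=0: FL=W FR=S RL=S RR=S
cmd 1: advance +3 → t=3, phase=(2,10,6,14) → FL=S FR=S RL=S RR=W
cmd 2: advance +16 → t=19, phase=(2,10,6,14) → FL=S FR=S RL=S RR=W
cmd 3: advance +1 → t=20, phase=(3,11,7,15) → FL=S FR=S RL=S RR=W
cmd 4: advance +14 → t=34, phase=(1,9,5,13) → FL=S FR=S RL=S RR=W
cmd 5: advance +5 → t=39, phase=(6,14,10,2) → FL=S FR=W RL=S RR=S

after cmd 1 (t=3): FL=S FR=S RL=S RR=W
after cmd 2 (t=19): FL=S FR=S RL=S RR=W
after cmd 3 (t=20): FL=S FR=S RL=S RR=W
after cmd 4 (t=34): FL=S FR=S RL=S RR=W
after cmd 5 (t=39): FL=S FR=W RL=S RR=S


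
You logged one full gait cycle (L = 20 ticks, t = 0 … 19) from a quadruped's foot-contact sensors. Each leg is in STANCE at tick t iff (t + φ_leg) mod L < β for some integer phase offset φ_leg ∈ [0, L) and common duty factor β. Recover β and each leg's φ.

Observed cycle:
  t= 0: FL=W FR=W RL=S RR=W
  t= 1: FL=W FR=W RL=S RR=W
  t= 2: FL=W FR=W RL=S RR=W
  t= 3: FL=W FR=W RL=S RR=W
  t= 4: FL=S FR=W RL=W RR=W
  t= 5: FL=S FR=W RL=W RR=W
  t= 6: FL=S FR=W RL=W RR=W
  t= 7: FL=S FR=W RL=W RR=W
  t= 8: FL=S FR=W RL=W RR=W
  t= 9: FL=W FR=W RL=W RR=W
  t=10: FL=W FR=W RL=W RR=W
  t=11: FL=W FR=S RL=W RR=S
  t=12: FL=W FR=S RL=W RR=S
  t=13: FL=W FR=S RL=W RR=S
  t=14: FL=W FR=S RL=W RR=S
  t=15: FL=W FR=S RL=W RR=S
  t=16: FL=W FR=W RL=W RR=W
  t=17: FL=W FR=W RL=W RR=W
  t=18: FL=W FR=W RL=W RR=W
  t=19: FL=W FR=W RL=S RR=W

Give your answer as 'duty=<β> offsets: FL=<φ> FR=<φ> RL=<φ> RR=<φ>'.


duty=5 offsets: FL=16 FR=9 RL=1 RR=9

duty β = stance ticks per leg = 5
FL: stance ticks = 5; W→S at t=4 → φ=16
FR: stance ticks = 5; W→S at t=11 → φ=9
RL: stance ticks = 5; W→S at t=19 → φ=1
RR: stance ticks = 5; W→S at t=11 → φ=9


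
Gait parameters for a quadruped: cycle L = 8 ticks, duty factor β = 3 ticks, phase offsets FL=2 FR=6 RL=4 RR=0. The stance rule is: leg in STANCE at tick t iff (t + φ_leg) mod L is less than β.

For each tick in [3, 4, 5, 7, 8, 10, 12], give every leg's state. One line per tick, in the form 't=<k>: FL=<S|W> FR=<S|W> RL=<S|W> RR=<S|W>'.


t=3: FL=W FR=S RL=W RR=W
t=4: FL=W FR=S RL=S RR=W
t=5: FL=W FR=W RL=S RR=W
t=7: FL=S FR=W RL=W RR=W
t=8: FL=S FR=W RL=W RR=S
t=10: FL=W FR=S RL=W RR=S
t=12: FL=W FR=S RL=S RR=W

t=3: phase=(5,1,7,3) vs β=3 → FL=W FR=S RL=W RR=W
t=4: phase=(6,2,0,4) vs β=3 → FL=W FR=S RL=S RR=W
t=5: phase=(7,3,1,5) vs β=3 → FL=W FR=W RL=S RR=W
t=7: phase=(1,5,3,7) vs β=3 → FL=S FR=W RL=W RR=W
t=8: phase=(2,6,4,0) vs β=3 → FL=S FR=W RL=W RR=S
t=10: phase=(4,0,6,2) vs β=3 → FL=W FR=S RL=W RR=S
t=12: phase=(6,2,0,4) vs β=3 → FL=W FR=S RL=S RR=W


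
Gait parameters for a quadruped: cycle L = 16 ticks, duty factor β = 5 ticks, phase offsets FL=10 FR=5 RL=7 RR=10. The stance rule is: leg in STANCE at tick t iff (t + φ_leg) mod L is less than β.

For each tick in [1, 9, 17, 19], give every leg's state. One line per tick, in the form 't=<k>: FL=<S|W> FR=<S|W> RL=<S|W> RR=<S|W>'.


t=1: FL=W FR=W RL=W RR=W
t=9: FL=S FR=W RL=S RR=S
t=17: FL=W FR=W RL=W RR=W
t=19: FL=W FR=W RL=W RR=W

t=1: phase=(11,6,8,11) vs β=5 → FL=W FR=W RL=W RR=W
t=9: phase=(3,14,0,3) vs β=5 → FL=S FR=W RL=S RR=S
t=17: phase=(11,6,8,11) vs β=5 → FL=W FR=W RL=W RR=W
t=19: phase=(13,8,10,13) vs β=5 → FL=W FR=W RL=W RR=W


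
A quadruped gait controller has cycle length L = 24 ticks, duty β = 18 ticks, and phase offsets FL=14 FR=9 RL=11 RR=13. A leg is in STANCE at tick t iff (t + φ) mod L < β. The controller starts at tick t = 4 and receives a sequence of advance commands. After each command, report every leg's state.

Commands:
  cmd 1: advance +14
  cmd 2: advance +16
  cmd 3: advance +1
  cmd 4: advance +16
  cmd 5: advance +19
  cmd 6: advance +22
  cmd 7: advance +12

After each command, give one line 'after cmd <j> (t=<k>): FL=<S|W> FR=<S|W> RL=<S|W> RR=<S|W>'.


after cmd 1 (t=18): FL=S FR=S RL=S RR=S
after cmd 2 (t=34): FL=S FR=W RL=W RR=W
after cmd 3 (t=35): FL=S FR=W RL=W RR=S
after cmd 4 (t=51): FL=S FR=S RL=S RR=S
after cmd 5 (t=70): FL=S FR=S RL=S RR=S
after cmd 6 (t=92): FL=S FR=S RL=S RR=S
after cmd 7 (t=104): FL=W FR=S RL=W RR=W

start t=4: FL=W FR=S RL=S RR=S
cmd 1: advance +14 → t=18, phase=(8,3,5,7) → FL=S FR=S RL=S RR=S
cmd 2: advance +16 → t=34, phase=(0,19,21,23) → FL=S FR=W RL=W RR=W
cmd 3: advance +1 → t=35, phase=(1,20,22,0) → FL=S FR=W RL=W RR=S
cmd 4: advance +16 → t=51, phase=(17,12,14,16) → FL=S FR=S RL=S RR=S
cmd 5: advance +19 → t=70, phase=(12,7,9,11) → FL=S FR=S RL=S RR=S
cmd 6: advance +22 → t=92, phase=(10,5,7,9) → FL=S FR=S RL=S RR=S
cmd 7: advance +12 → t=104, phase=(22,17,19,21) → FL=W FR=S RL=W RR=W


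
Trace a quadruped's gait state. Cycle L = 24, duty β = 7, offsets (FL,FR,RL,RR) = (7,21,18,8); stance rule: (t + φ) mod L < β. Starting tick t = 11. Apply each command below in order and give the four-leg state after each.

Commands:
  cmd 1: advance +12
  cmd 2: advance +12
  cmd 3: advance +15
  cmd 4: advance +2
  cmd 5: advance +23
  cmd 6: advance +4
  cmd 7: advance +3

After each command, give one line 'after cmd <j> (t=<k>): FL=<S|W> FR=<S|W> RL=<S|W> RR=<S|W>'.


start t=11: FL=W FR=W RL=S RR=W
cmd 1: advance +12 → t=23, phase=(6,20,17,7) → FL=S FR=W RL=W RR=W
cmd 2: advance +12 → t=35, phase=(18,8,5,19) → FL=W FR=W RL=S RR=W
cmd 3: advance +15 → t=50, phase=(9,23,20,10) → FL=W FR=W RL=W RR=W
cmd 4: advance +2 → t=52, phase=(11,1,22,12) → FL=W FR=S RL=W RR=W
cmd 5: advance +23 → t=75, phase=(10,0,21,11) → FL=W FR=S RL=W RR=W
cmd 6: advance +4 → t=79, phase=(14,4,1,15) → FL=W FR=S RL=S RR=W
cmd 7: advance +3 → t=82, phase=(17,7,4,18) → FL=W FR=W RL=S RR=W

after cmd 1 (t=23): FL=S FR=W RL=W RR=W
after cmd 2 (t=35): FL=W FR=W RL=S RR=W
after cmd 3 (t=50): FL=W FR=W RL=W RR=W
after cmd 4 (t=52): FL=W FR=S RL=W RR=W
after cmd 5 (t=75): FL=W FR=S RL=W RR=W
after cmd 6 (t=79): FL=W FR=S RL=S RR=W
after cmd 7 (t=82): FL=W FR=W RL=S RR=W


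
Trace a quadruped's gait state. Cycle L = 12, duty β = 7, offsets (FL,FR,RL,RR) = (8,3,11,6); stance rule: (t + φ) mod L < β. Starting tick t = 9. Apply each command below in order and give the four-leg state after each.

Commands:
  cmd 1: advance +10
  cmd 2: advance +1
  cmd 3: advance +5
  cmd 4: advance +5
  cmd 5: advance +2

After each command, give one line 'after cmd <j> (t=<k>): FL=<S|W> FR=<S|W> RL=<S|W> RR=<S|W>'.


after cmd 1 (t=19): FL=S FR=W RL=S RR=S
after cmd 2 (t=20): FL=S FR=W RL=W RR=S
after cmd 3 (t=25): FL=W FR=S RL=S RR=W
after cmd 4 (t=30): FL=S FR=W RL=S RR=S
after cmd 5 (t=32): FL=S FR=W RL=W RR=S

start t=9: FL=S FR=S RL=W RR=S
cmd 1: advance +10 → t=19, phase=(3,10,6,1) → FL=S FR=W RL=S RR=S
cmd 2: advance +1 → t=20, phase=(4,11,7,2) → FL=S FR=W RL=W RR=S
cmd 3: advance +5 → t=25, phase=(9,4,0,7) → FL=W FR=S RL=S RR=W
cmd 4: advance +5 → t=30, phase=(2,9,5,0) → FL=S FR=W RL=S RR=S
cmd 5: advance +2 → t=32, phase=(4,11,7,2) → FL=S FR=W RL=W RR=S


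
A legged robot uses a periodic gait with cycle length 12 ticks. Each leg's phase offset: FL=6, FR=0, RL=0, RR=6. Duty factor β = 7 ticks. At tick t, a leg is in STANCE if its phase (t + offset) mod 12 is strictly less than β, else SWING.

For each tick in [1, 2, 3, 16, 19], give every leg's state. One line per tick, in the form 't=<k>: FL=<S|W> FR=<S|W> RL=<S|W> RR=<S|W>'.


t=1: FL=W FR=S RL=S RR=W
t=2: FL=W FR=S RL=S RR=W
t=3: FL=W FR=S RL=S RR=W
t=16: FL=W FR=S RL=S RR=W
t=19: FL=S FR=W RL=W RR=S

t=1: phase=(7,1,1,7) vs β=7 → FL=W FR=S RL=S RR=W
t=2: phase=(8,2,2,8) vs β=7 → FL=W FR=S RL=S RR=W
t=3: phase=(9,3,3,9) vs β=7 → FL=W FR=S RL=S RR=W
t=16: phase=(10,4,4,10) vs β=7 → FL=W FR=S RL=S RR=W
t=19: phase=(1,7,7,1) vs β=7 → FL=S FR=W RL=W RR=S


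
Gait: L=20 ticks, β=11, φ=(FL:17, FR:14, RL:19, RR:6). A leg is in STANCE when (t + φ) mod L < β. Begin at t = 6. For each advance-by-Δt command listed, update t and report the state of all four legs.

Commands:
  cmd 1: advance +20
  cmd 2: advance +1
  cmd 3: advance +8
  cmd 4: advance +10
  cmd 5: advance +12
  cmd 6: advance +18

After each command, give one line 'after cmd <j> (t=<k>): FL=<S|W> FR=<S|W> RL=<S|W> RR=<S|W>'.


after cmd 1 (t=26): FL=S FR=S RL=S RR=W
after cmd 2 (t=27): FL=S FR=S RL=S RR=W
after cmd 3 (t=35): FL=W FR=S RL=W RR=S
after cmd 4 (t=45): FL=S FR=W RL=S RR=W
after cmd 5 (t=57): FL=W FR=W RL=W RR=S
after cmd 6 (t=75): FL=W FR=S RL=W RR=S

start t=6: FL=S FR=S RL=S RR=W
cmd 1: advance +20 → t=26, phase=(3,0,5,12) → FL=S FR=S RL=S RR=W
cmd 2: advance +1 → t=27, phase=(4,1,6,13) → FL=S FR=S RL=S RR=W
cmd 3: advance +8 → t=35, phase=(12,9,14,1) → FL=W FR=S RL=W RR=S
cmd 4: advance +10 → t=45, phase=(2,19,4,11) → FL=S FR=W RL=S RR=W
cmd 5: advance +12 → t=57, phase=(14,11,16,3) → FL=W FR=W RL=W RR=S
cmd 6: advance +18 → t=75, phase=(12,9,14,1) → FL=W FR=S RL=W RR=S


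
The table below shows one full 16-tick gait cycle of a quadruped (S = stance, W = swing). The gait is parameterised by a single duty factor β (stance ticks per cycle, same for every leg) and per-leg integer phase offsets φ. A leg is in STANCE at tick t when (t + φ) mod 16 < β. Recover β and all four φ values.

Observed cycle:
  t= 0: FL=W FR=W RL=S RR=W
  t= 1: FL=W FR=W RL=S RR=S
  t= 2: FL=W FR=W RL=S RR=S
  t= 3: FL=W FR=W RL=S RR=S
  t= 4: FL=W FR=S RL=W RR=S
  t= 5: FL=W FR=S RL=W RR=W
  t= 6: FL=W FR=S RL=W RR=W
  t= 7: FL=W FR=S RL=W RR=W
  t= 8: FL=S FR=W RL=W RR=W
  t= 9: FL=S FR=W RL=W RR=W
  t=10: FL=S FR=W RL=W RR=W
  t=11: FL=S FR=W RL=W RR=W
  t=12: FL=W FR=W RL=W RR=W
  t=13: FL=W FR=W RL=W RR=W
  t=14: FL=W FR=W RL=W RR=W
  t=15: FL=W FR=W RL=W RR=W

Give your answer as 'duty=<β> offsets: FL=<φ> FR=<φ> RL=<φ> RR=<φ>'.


duty β = stance ticks per leg = 4
FL: stance ticks = 4; W→S at t=8 → φ=8
FR: stance ticks = 4; W→S at t=4 → φ=12
RL: stance ticks = 4; W→S at t=0 → φ=0
RR: stance ticks = 4; W→S at t=1 → φ=15

duty=4 offsets: FL=8 FR=12 RL=0 RR=15


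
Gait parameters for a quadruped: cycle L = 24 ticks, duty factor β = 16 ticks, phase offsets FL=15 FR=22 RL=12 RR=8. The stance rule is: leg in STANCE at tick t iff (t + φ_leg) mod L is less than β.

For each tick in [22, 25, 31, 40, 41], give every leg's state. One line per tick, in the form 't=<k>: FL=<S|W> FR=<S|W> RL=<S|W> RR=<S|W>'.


t=22: FL=S FR=W RL=S RR=S
t=25: FL=W FR=W RL=S RR=S
t=31: FL=W FR=S RL=W RR=S
t=40: FL=S FR=S RL=S RR=S
t=41: FL=S FR=S RL=S RR=S

t=22: phase=(13,20,10,6) vs β=16 → FL=S FR=W RL=S RR=S
t=25: phase=(16,23,13,9) vs β=16 → FL=W FR=W RL=S RR=S
t=31: phase=(22,5,19,15) vs β=16 → FL=W FR=S RL=W RR=S
t=40: phase=(7,14,4,0) vs β=16 → FL=S FR=S RL=S RR=S
t=41: phase=(8,15,5,1) vs β=16 → FL=S FR=S RL=S RR=S


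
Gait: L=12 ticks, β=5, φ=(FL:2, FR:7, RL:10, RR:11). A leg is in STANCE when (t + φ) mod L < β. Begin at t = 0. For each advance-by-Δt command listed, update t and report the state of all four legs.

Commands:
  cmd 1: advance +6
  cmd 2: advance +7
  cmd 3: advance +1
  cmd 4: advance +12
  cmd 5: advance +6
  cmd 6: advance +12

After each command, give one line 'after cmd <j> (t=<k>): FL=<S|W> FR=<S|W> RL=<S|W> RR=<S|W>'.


after cmd 1 (t=6): FL=W FR=S RL=S RR=W
after cmd 2 (t=13): FL=S FR=W RL=W RR=S
after cmd 3 (t=14): FL=S FR=W RL=S RR=S
after cmd 4 (t=26): FL=S FR=W RL=S RR=S
after cmd 5 (t=32): FL=W FR=S RL=W RR=W
after cmd 6 (t=44): FL=W FR=S RL=W RR=W

start t=0: FL=S FR=W RL=W RR=W
cmd 1: advance +6 → t=6, phase=(8,1,4,5) → FL=W FR=S RL=S RR=W
cmd 2: advance +7 → t=13, phase=(3,8,11,0) → FL=S FR=W RL=W RR=S
cmd 3: advance +1 → t=14, phase=(4,9,0,1) → FL=S FR=W RL=S RR=S
cmd 4: advance +12 → t=26, phase=(4,9,0,1) → FL=S FR=W RL=S RR=S
cmd 5: advance +6 → t=32, phase=(10,3,6,7) → FL=W FR=S RL=W RR=W
cmd 6: advance +12 → t=44, phase=(10,3,6,7) → FL=W FR=S RL=W RR=W


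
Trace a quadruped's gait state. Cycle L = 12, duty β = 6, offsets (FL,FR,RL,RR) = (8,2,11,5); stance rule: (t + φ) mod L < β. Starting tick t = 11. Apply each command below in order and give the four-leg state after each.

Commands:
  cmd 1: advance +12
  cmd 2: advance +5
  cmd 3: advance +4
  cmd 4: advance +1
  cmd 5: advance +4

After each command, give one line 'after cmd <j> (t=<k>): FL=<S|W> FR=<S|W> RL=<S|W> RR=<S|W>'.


start t=11: FL=W FR=S RL=W RR=S
cmd 1: advance +12 → t=23, phase=(7,1,10,4) → FL=W FR=S RL=W RR=S
cmd 2: advance +5 → t=28, phase=(0,6,3,9) → FL=S FR=W RL=S RR=W
cmd 3: advance +4 → t=32, phase=(4,10,7,1) → FL=S FR=W RL=W RR=S
cmd 4: advance +1 → t=33, phase=(5,11,8,2) → FL=S FR=W RL=W RR=S
cmd 5: advance +4 → t=37, phase=(9,3,0,6) → FL=W FR=S RL=S RR=W

after cmd 1 (t=23): FL=W FR=S RL=W RR=S
after cmd 2 (t=28): FL=S FR=W RL=S RR=W
after cmd 3 (t=32): FL=S FR=W RL=W RR=S
after cmd 4 (t=33): FL=S FR=W RL=W RR=S
after cmd 5 (t=37): FL=W FR=S RL=S RR=W


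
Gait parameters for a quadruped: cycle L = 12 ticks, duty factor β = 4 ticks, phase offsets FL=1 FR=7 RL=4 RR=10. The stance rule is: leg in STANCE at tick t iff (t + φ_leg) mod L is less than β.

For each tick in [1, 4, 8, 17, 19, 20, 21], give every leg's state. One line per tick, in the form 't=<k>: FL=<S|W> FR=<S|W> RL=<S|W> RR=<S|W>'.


t=1: FL=S FR=W RL=W RR=W
t=4: FL=W FR=W RL=W RR=S
t=8: FL=W FR=S RL=S RR=W
t=17: FL=W FR=S RL=W RR=S
t=19: FL=W FR=S RL=W RR=W
t=20: FL=W FR=S RL=S RR=W
t=21: FL=W FR=W RL=S RR=W

t=1: phase=(2,8,5,11) vs β=4 → FL=S FR=W RL=W RR=W
t=4: phase=(5,11,8,2) vs β=4 → FL=W FR=W RL=W RR=S
t=8: phase=(9,3,0,6) vs β=4 → FL=W FR=S RL=S RR=W
t=17: phase=(6,0,9,3) vs β=4 → FL=W FR=S RL=W RR=S
t=19: phase=(8,2,11,5) vs β=4 → FL=W FR=S RL=W RR=W
t=20: phase=(9,3,0,6) vs β=4 → FL=W FR=S RL=S RR=W
t=21: phase=(10,4,1,7) vs β=4 → FL=W FR=W RL=S RR=W


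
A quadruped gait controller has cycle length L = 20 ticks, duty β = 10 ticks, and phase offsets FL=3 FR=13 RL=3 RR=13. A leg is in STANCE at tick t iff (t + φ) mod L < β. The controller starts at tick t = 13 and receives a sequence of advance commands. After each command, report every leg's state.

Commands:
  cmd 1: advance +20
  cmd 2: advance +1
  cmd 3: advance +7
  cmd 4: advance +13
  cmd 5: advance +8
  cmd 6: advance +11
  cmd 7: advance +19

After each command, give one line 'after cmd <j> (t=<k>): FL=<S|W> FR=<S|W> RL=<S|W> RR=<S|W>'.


after cmd 1 (t=33): FL=W FR=S RL=W RR=S
after cmd 2 (t=34): FL=W FR=S RL=W RR=S
after cmd 3 (t=41): FL=S FR=W RL=S RR=W
after cmd 4 (t=54): FL=W FR=S RL=W RR=S
after cmd 5 (t=62): FL=S FR=W RL=S RR=W
after cmd 6 (t=73): FL=W FR=S RL=W RR=S
after cmd 7 (t=92): FL=W FR=S RL=W RR=S

start t=13: FL=W FR=S RL=W RR=S
cmd 1: advance +20 → t=33, phase=(16,6,16,6) → FL=W FR=S RL=W RR=S
cmd 2: advance +1 → t=34, phase=(17,7,17,7) → FL=W FR=S RL=W RR=S
cmd 3: advance +7 → t=41, phase=(4,14,4,14) → FL=S FR=W RL=S RR=W
cmd 4: advance +13 → t=54, phase=(17,7,17,7) → FL=W FR=S RL=W RR=S
cmd 5: advance +8 → t=62, phase=(5,15,5,15) → FL=S FR=W RL=S RR=W
cmd 6: advance +11 → t=73, phase=(16,6,16,6) → FL=W FR=S RL=W RR=S
cmd 7: advance +19 → t=92, phase=(15,5,15,5) → FL=W FR=S RL=W RR=S


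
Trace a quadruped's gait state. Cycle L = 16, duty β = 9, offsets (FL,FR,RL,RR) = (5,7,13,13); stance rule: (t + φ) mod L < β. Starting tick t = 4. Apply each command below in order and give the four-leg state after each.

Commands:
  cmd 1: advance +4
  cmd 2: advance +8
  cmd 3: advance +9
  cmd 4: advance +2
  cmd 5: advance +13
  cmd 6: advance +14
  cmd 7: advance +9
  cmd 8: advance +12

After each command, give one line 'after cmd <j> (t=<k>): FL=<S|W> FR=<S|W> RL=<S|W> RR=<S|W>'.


after cmd 1 (t=8): FL=W FR=W RL=S RR=S
after cmd 2 (t=16): FL=S FR=S RL=W RR=W
after cmd 3 (t=25): FL=W FR=S RL=S RR=S
after cmd 4 (t=27): FL=S FR=S RL=S RR=S
after cmd 5 (t=40): FL=W FR=W RL=S RR=S
after cmd 6 (t=54): FL=W FR=W RL=S RR=S
after cmd 7 (t=63): FL=S FR=S RL=W RR=W
after cmd 8 (t=75): FL=S FR=S RL=S RR=S

start t=4: FL=W FR=W RL=S RR=S
cmd 1: advance +4 → t=8, phase=(13,15,5,5) → FL=W FR=W RL=S RR=S
cmd 2: advance +8 → t=16, phase=(5,7,13,13) → FL=S FR=S RL=W RR=W
cmd 3: advance +9 → t=25, phase=(14,0,6,6) → FL=W FR=S RL=S RR=S
cmd 4: advance +2 → t=27, phase=(0,2,8,8) → FL=S FR=S RL=S RR=S
cmd 5: advance +13 → t=40, phase=(13,15,5,5) → FL=W FR=W RL=S RR=S
cmd 6: advance +14 → t=54, phase=(11,13,3,3) → FL=W FR=W RL=S RR=S
cmd 7: advance +9 → t=63, phase=(4,6,12,12) → FL=S FR=S RL=W RR=W
cmd 8: advance +12 → t=75, phase=(0,2,8,8) → FL=S FR=S RL=S RR=S


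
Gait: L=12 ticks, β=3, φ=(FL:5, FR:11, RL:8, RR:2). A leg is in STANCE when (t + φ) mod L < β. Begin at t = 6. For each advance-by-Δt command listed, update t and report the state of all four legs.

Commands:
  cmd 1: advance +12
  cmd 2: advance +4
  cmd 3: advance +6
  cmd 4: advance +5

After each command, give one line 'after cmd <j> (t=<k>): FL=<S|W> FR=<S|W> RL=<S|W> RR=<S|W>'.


start t=6: FL=W FR=W RL=S RR=W
cmd 1: advance +12 → t=18, phase=(11,5,2,8) → FL=W FR=W RL=S RR=W
cmd 2: advance +4 → t=22, phase=(3,9,6,0) → FL=W FR=W RL=W RR=S
cmd 3: advance +6 → t=28, phase=(9,3,0,6) → FL=W FR=W RL=S RR=W
cmd 4: advance +5 → t=33, phase=(2,8,5,11) → FL=S FR=W RL=W RR=W

after cmd 1 (t=18): FL=W FR=W RL=S RR=W
after cmd 2 (t=22): FL=W FR=W RL=W RR=S
after cmd 3 (t=28): FL=W FR=W RL=S RR=W
after cmd 4 (t=33): FL=S FR=W RL=W RR=W


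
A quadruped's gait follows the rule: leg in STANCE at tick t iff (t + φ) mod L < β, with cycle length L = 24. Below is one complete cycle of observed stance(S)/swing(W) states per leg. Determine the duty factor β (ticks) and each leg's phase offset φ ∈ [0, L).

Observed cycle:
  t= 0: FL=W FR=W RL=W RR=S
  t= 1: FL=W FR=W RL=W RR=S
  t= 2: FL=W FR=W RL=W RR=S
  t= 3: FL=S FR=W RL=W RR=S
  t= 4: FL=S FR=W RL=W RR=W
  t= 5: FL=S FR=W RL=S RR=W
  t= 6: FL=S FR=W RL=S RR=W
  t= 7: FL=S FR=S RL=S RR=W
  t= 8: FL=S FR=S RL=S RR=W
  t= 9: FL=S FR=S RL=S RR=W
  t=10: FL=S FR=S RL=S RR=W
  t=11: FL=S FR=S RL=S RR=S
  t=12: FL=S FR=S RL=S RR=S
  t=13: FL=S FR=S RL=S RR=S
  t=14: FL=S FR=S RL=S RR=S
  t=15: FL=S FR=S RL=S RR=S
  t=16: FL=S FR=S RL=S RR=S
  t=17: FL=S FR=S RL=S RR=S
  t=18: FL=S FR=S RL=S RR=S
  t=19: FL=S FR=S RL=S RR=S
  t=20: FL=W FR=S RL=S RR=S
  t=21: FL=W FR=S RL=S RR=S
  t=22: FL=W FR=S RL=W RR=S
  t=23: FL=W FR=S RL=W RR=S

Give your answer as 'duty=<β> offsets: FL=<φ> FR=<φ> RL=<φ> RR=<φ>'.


duty=17 offsets: FL=21 FR=17 RL=19 RR=13

duty β = stance ticks per leg = 17
FL: stance ticks = 17; W→S at t=3 → φ=21
FR: stance ticks = 17; W→S at t=7 → φ=17
RL: stance ticks = 17; W→S at t=5 → φ=19
RR: stance ticks = 17; W→S at t=11 → φ=13


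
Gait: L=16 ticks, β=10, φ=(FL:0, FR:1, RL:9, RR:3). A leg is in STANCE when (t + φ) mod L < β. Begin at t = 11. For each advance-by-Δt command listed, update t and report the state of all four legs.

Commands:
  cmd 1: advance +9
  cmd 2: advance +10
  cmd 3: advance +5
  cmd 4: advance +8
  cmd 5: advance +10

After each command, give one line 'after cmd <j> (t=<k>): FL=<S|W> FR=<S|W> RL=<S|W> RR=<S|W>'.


start t=11: FL=W FR=W RL=S RR=W
cmd 1: advance +9 → t=20, phase=(4,5,13,7) → FL=S FR=S RL=W RR=S
cmd 2: advance +10 → t=30, phase=(14,15,7,1) → FL=W FR=W RL=S RR=S
cmd 3: advance +5 → t=35, phase=(3,4,12,6) → FL=S FR=S RL=W RR=S
cmd 4: advance +8 → t=43, phase=(11,12,4,14) → FL=W FR=W RL=S RR=W
cmd 5: advance +10 → t=53, phase=(5,6,14,8) → FL=S FR=S RL=W RR=S

after cmd 1 (t=20): FL=S FR=S RL=W RR=S
after cmd 2 (t=30): FL=W FR=W RL=S RR=S
after cmd 3 (t=35): FL=S FR=S RL=W RR=S
after cmd 4 (t=43): FL=W FR=W RL=S RR=W
after cmd 5 (t=53): FL=S FR=S RL=W RR=S


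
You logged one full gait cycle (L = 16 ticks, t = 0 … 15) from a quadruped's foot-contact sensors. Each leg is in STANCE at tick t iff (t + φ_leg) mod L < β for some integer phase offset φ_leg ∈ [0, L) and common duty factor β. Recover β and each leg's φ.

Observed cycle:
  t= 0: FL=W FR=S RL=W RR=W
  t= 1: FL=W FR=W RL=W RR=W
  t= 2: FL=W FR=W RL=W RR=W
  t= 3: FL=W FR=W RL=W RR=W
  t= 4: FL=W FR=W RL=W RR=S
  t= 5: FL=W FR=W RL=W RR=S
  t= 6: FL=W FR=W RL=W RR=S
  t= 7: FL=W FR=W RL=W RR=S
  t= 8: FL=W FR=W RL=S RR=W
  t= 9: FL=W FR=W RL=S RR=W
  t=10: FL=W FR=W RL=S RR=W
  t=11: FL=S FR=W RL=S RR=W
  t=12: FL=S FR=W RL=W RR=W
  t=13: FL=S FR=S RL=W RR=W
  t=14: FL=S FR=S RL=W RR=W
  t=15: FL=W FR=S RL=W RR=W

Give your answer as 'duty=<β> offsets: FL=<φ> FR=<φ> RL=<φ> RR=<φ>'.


duty β = stance ticks per leg = 4
FL: stance ticks = 4; W→S at t=11 → φ=5
FR: stance ticks = 4; W→S at t=13 → φ=3
RL: stance ticks = 4; W→S at t=8 → φ=8
RR: stance ticks = 4; W→S at t=4 → φ=12

duty=4 offsets: FL=5 FR=3 RL=8 RR=12


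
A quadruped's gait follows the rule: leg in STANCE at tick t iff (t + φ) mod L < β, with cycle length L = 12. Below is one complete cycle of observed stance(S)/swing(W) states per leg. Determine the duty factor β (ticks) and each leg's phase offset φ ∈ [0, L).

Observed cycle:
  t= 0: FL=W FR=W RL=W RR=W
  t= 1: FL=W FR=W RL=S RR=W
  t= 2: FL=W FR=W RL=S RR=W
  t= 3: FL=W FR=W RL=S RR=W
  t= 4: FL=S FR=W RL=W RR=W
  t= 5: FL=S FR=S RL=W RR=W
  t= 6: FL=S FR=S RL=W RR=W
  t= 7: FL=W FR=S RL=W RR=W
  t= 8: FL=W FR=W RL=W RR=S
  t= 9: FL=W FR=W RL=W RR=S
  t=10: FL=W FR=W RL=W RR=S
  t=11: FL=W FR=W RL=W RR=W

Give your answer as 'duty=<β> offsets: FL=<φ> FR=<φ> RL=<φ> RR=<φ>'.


duty β = stance ticks per leg = 3
FL: stance ticks = 3; W→S at t=4 → φ=8
FR: stance ticks = 3; W→S at t=5 → φ=7
RL: stance ticks = 3; W→S at t=1 → φ=11
RR: stance ticks = 3; W→S at t=8 → φ=4

duty=3 offsets: FL=8 FR=7 RL=11 RR=4


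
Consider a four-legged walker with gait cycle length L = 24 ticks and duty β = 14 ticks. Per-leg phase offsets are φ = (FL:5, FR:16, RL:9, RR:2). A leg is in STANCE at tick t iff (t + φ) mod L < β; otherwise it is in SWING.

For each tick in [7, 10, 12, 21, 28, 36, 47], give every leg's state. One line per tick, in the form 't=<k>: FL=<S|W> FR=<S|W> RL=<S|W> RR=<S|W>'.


t=7: phase=(12,23,16,9) vs β=14 → FL=S FR=W RL=W RR=S
t=10: phase=(15,2,19,12) vs β=14 → FL=W FR=S RL=W RR=S
t=12: phase=(17,4,21,14) vs β=14 → FL=W FR=S RL=W RR=W
t=21: phase=(2,13,6,23) vs β=14 → FL=S FR=S RL=S RR=W
t=28: phase=(9,20,13,6) vs β=14 → FL=S FR=W RL=S RR=S
t=36: phase=(17,4,21,14) vs β=14 → FL=W FR=S RL=W RR=W
t=47: phase=(4,15,8,1) vs β=14 → FL=S FR=W RL=S RR=S

t=7: FL=S FR=W RL=W RR=S
t=10: FL=W FR=S RL=W RR=S
t=12: FL=W FR=S RL=W RR=W
t=21: FL=S FR=S RL=S RR=W
t=28: FL=S FR=W RL=S RR=S
t=36: FL=W FR=S RL=W RR=W
t=47: FL=S FR=W RL=S RR=S


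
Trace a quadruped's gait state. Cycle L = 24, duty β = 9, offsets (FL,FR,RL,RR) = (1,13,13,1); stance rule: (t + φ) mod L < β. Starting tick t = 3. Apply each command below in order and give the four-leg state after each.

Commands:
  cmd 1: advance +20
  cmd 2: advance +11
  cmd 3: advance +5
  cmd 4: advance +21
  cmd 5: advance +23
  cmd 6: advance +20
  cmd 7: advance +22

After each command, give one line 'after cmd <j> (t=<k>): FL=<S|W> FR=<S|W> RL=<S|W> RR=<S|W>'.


after cmd 1 (t=23): FL=S FR=W RL=W RR=S
after cmd 2 (t=34): FL=W FR=W RL=W RR=W
after cmd 3 (t=39): FL=W FR=S RL=S RR=W
after cmd 4 (t=60): FL=W FR=S RL=S RR=W
after cmd 5 (t=83): FL=W FR=S RL=S RR=W
after cmd 6 (t=103): FL=S FR=W RL=W RR=S
after cmd 7 (t=125): FL=S FR=W RL=W RR=S

start t=3: FL=S FR=W RL=W RR=S
cmd 1: advance +20 → t=23, phase=(0,12,12,0) → FL=S FR=W RL=W RR=S
cmd 2: advance +11 → t=34, phase=(11,23,23,11) → FL=W FR=W RL=W RR=W
cmd 3: advance +5 → t=39, phase=(16,4,4,16) → FL=W FR=S RL=S RR=W
cmd 4: advance +21 → t=60, phase=(13,1,1,13) → FL=W FR=S RL=S RR=W
cmd 5: advance +23 → t=83, phase=(12,0,0,12) → FL=W FR=S RL=S RR=W
cmd 6: advance +20 → t=103, phase=(8,20,20,8) → FL=S FR=W RL=W RR=S
cmd 7: advance +22 → t=125, phase=(6,18,18,6) → FL=S FR=W RL=W RR=S


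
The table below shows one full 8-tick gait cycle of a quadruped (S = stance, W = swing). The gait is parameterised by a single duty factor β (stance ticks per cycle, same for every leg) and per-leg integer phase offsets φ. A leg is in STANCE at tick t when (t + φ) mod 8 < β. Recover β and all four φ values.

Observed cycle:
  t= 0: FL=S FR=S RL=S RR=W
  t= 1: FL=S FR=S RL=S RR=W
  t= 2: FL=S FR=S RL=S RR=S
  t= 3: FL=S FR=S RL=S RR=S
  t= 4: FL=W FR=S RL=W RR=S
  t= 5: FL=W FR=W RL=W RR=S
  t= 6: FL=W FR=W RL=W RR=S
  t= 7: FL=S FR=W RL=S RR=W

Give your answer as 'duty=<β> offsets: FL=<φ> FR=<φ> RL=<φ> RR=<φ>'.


duty=5 offsets: FL=1 FR=0 RL=1 RR=6

duty β = stance ticks per leg = 5
FL: stance ticks = 5; W→S at t=7 → φ=1
FR: stance ticks = 5; W→S at t=0 → φ=0
RL: stance ticks = 5; W→S at t=7 → φ=1
RR: stance ticks = 5; W→S at t=2 → φ=6


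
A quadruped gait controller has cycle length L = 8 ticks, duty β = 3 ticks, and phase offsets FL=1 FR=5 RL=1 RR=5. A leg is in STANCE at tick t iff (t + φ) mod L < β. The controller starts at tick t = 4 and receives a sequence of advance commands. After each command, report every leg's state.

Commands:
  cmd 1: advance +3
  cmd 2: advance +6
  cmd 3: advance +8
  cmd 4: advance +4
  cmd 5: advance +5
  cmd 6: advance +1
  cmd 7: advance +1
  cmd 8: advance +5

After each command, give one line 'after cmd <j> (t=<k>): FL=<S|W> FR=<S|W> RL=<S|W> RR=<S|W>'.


after cmd 1 (t=7): FL=S FR=W RL=S RR=W
after cmd 2 (t=13): FL=W FR=S RL=W RR=S
after cmd 3 (t=21): FL=W FR=S RL=W RR=S
after cmd 4 (t=25): FL=S FR=W RL=S RR=W
after cmd 5 (t=30): FL=W FR=W RL=W RR=W
after cmd 6 (t=31): FL=S FR=W RL=S RR=W
after cmd 7 (t=32): FL=S FR=W RL=S RR=W
after cmd 8 (t=37): FL=W FR=S RL=W RR=S

start t=4: FL=W FR=S RL=W RR=S
cmd 1: advance +3 → t=7, phase=(0,4,0,4) → FL=S FR=W RL=S RR=W
cmd 2: advance +6 → t=13, phase=(6,2,6,2) → FL=W FR=S RL=W RR=S
cmd 3: advance +8 → t=21, phase=(6,2,6,2) → FL=W FR=S RL=W RR=S
cmd 4: advance +4 → t=25, phase=(2,6,2,6) → FL=S FR=W RL=S RR=W
cmd 5: advance +5 → t=30, phase=(7,3,7,3) → FL=W FR=W RL=W RR=W
cmd 6: advance +1 → t=31, phase=(0,4,0,4) → FL=S FR=W RL=S RR=W
cmd 7: advance +1 → t=32, phase=(1,5,1,5) → FL=S FR=W RL=S RR=W
cmd 8: advance +5 → t=37, phase=(6,2,6,2) → FL=W FR=S RL=W RR=S


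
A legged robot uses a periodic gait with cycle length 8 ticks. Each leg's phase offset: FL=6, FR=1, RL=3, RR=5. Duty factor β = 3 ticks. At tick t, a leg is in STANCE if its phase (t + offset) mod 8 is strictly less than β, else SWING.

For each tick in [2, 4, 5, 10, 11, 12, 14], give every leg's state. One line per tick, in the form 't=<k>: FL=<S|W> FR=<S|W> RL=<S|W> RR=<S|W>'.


t=2: FL=S FR=W RL=W RR=W
t=4: FL=S FR=W RL=W RR=S
t=5: FL=W FR=W RL=S RR=S
t=10: FL=S FR=W RL=W RR=W
t=11: FL=S FR=W RL=W RR=S
t=12: FL=S FR=W RL=W RR=S
t=14: FL=W FR=W RL=S RR=W

t=2: phase=(0,3,5,7) vs β=3 → FL=S FR=W RL=W RR=W
t=4: phase=(2,5,7,1) vs β=3 → FL=S FR=W RL=W RR=S
t=5: phase=(3,6,0,2) vs β=3 → FL=W FR=W RL=S RR=S
t=10: phase=(0,3,5,7) vs β=3 → FL=S FR=W RL=W RR=W
t=11: phase=(1,4,6,0) vs β=3 → FL=S FR=W RL=W RR=S
t=12: phase=(2,5,7,1) vs β=3 → FL=S FR=W RL=W RR=S
t=14: phase=(4,7,1,3) vs β=3 → FL=W FR=W RL=S RR=W


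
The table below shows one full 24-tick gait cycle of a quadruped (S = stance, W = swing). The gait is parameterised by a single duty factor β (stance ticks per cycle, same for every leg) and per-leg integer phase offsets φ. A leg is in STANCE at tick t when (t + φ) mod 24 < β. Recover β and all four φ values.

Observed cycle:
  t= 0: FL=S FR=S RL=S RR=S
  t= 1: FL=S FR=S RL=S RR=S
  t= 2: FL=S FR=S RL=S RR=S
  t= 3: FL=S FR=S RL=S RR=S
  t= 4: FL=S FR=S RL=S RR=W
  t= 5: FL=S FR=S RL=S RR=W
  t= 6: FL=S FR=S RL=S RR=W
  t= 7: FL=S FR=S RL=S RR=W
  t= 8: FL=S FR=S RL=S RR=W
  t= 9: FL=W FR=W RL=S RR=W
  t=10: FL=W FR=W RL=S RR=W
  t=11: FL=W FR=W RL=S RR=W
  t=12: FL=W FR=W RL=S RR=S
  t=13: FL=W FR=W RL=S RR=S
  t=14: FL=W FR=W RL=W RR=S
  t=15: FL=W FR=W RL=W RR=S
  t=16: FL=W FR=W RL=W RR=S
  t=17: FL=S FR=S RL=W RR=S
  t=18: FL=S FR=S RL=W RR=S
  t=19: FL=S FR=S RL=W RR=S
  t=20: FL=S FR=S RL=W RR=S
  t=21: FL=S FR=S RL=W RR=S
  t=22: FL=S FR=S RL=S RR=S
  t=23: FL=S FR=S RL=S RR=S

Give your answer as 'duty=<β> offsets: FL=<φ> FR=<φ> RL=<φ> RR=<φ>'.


duty=16 offsets: FL=7 FR=7 RL=2 RR=12

duty β = stance ticks per leg = 16
FL: stance ticks = 16; W→S at t=17 → φ=7
FR: stance ticks = 16; W→S at t=17 → φ=7
RL: stance ticks = 16; W→S at t=22 → φ=2
RR: stance ticks = 16; W→S at t=12 → φ=12
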